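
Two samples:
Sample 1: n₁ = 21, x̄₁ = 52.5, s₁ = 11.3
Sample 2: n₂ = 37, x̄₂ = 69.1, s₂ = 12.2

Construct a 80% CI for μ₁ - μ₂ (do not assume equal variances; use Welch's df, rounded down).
(-20.74, -12.46)

Difference: x̄₁ - x̄₂ = -16.60
SE = √(s₁²/n₁ + s₂²/n₂) = √(11.3²/21 + 12.2²/37) = 3.1785
df = 44.42 → 44 (Welch–Satterthwaite, rounded down)
t* = 1.301

CI: -16.60 ± 1.301 · 3.1785 = -16.60 ± 4.14 = (-20.74, -12.46)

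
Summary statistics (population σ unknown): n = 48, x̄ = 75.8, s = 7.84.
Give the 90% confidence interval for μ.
(73.90, 77.70)

t-interval (σ unknown):
df = n - 1 = 47
t* = 1.678 for 90% confidence

Margin of error = t* · s/√n = 1.678 · 7.84/√48 = 1.90

CI: (73.90, 77.70)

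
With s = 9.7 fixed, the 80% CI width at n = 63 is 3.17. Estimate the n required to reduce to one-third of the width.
n ≈ 567

CI width ∝ 1/√n
To reduce width by factor 3, need √n to grow by 3 → need 3² = 9 times as many samples.

Current: n = 63, width = 3.17
New: n = 567, width ≈ 1.05

Width reduced by factor of 3.17/1.05 = 3.02.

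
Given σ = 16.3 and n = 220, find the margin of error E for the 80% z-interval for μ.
Margin of error = 1.41

Margin of error = z* · σ/√n
= 1.282 · 16.3/√220
= 1.282 · 16.3/14.8324
= 1.41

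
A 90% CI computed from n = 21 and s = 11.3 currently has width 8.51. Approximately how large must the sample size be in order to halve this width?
n ≈ 84

CI width ∝ 1/√n
To reduce width by factor 2, need √n to grow by 2 → need 2² = 4 times as many samples.

Current: n = 21, width = 8.51
New: n = 84, width ≈ 4.10

Width reduced by factor of 8.51/4.10 = 2.08.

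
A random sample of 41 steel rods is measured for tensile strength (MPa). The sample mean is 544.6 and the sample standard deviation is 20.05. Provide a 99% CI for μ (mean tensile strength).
(536.13, 553.07)

t-interval (σ unknown):
df = n - 1 = 40
t* = 2.704 for 99% confidence

Margin of error = t* · s/√n = 2.704 · 20.05/√41 = 8.47

CI: (536.13, 553.07)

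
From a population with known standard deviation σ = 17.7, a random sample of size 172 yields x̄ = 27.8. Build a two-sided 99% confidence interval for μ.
(24.32, 31.28)

z-interval (σ known):
z* = 2.576 for 99% confidence

Margin of error = z* · σ/√n = 2.576 · 17.7/√172 = 3.48

CI: (27.8 - 3.48, 27.8 + 3.48) = (24.32, 31.28)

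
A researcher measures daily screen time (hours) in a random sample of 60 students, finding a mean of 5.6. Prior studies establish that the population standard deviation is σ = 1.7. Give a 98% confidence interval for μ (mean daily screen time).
(5.09, 6.11)

z-interval (σ known):
z* = 2.326 for 98% confidence

Margin of error = z* · σ/√n = 2.326 · 1.7/√60 = 0.51

CI: (5.6 - 0.51, 5.6 + 0.51) = (5.09, 6.11)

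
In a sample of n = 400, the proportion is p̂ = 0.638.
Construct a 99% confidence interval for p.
(0.576, 0.700)

Proportion CI:
SE = √(p̂(1-p̂)/n) = √(0.638 · 0.362 / 400) = 0.02403

z* = 2.576
Margin = z* · SE = 2.576 · 0.02403 = 0.0619

CI: 0.638 ± 0.0619 = (0.576, 0.700)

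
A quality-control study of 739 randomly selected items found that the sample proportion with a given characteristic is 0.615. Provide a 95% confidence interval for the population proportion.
(0.580, 0.650)

Proportion CI:
SE = √(p̂(1-p̂)/n) = √(0.615 · 0.385 / 739) = 0.01790

z* = 1.960
Margin = z* · SE = 1.960 · 0.01790 = 0.0351

CI: 0.615 ± 0.0351 = (0.580, 0.650)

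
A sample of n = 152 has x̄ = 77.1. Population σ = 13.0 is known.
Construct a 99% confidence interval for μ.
(74.38, 79.82)

z-interval (σ known):
z* = 2.576 for 99% confidence

Margin of error = z* · σ/√n = 2.576 · 13.0/√152 = 2.72

CI: (77.1 - 2.72, 77.1 + 2.72) = (74.38, 79.82)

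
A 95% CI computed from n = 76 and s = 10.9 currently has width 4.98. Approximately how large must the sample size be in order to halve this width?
n ≈ 304

CI width ∝ 1/√n
To reduce width by factor 2, need √n to grow by 2 → need 2² = 4 times as many samples.

Current: n = 76, width = 4.98
New: n = 304, width ≈ 2.46

Width reduced by factor of 4.98/2.46 = 2.02.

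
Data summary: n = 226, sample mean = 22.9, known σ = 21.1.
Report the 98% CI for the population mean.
(19.64, 26.16)

z-interval (σ known):
z* = 2.326 for 98% confidence

Margin of error = z* · σ/√n = 2.326 · 21.1/√226 = 3.26

CI: (22.9 - 3.26, 22.9 + 3.26) = (19.64, 26.16)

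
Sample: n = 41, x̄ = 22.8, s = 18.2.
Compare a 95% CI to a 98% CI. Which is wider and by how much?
98% CI is wider by 2.28

df = 40
95% CI: t* = 2.021, (17.06, 28.54), width = 2 · t* · s/√n = 11.49
98% CI: t* = 2.423, (15.91, 29.69), width = 2 · t* · s/√n = 13.77

The 98% CI is wider by 13.77 - 11.49 = 2.28.
Higher confidence requires a wider interval.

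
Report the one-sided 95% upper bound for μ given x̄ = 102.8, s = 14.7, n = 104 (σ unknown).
μ ≤ 105.19

Upper bound (one-sided):
t* = 1.660 (one-sided for 95%)
Upper bound = x̄ + t* · s/√n = 102.8 + 1.660 · 14.7/√104 = 105.19

We are 95% confident that μ ≤ 105.19.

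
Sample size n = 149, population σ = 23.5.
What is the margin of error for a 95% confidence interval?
Margin of error = 3.77

Margin of error = z* · σ/√n
= 1.960 · 23.5/√149
= 1.960 · 23.5/12.2066
= 3.77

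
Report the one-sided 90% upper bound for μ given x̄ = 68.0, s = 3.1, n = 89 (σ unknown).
μ ≤ 68.42

Upper bound (one-sided):
t* = 1.291 (one-sided for 90%)
Upper bound = x̄ + t* · s/√n = 68.0 + 1.291 · 3.1/√89 = 68.42

We are 90% confident that μ ≤ 68.42.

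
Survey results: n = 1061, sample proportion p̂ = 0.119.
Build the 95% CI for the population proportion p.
(0.100, 0.138)

Proportion CI:
SE = √(p̂(1-p̂)/n) = √(0.119 · 0.881 / 1061) = 0.00994

z* = 1.960
Margin = z* · SE = 1.960 · 0.00994 = 0.0195

CI: 0.119 ± 0.0195 = (0.100, 0.138)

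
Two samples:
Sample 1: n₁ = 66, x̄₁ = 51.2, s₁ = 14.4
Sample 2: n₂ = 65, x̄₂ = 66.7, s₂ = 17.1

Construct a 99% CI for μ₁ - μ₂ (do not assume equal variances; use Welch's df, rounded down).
(-22.73, -8.27)

Difference: x̄₁ - x̄₂ = -15.50
SE = √(s₁²/n₁ + s₂²/n₂) = √(14.4²/66 + 17.1²/65) = 2.7641
df = 124.72 → 124 (Welch–Satterthwaite, rounded down)
t* = 2.616

CI: -15.50 ± 2.616 · 2.7641 = -15.50 ± 7.23 = (-22.73, -8.27)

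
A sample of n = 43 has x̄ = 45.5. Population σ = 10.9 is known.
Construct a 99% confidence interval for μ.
(41.22, 49.78)

z-interval (σ known):
z* = 2.576 for 99% confidence

Margin of error = z* · σ/√n = 2.576 · 10.9/√43 = 4.28

CI: (45.5 - 4.28, 45.5 + 4.28) = (41.22, 49.78)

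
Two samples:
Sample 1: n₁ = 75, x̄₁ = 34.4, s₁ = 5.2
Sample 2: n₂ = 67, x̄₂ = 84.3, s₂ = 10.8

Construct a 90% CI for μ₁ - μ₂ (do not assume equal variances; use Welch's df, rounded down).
(-52.31, -47.49)

Difference: x̄₁ - x̄₂ = -49.90
SE = √(s₁²/n₁ + s₂²/n₂) = √(5.2²/75 + 10.8²/67) = 1.4496
df = 92.62 → 92 (Welch–Satterthwaite, rounded down)
t* = 1.662

CI: -49.90 ± 1.662 · 1.4496 = -49.90 ± 2.41 = (-52.31, -47.49)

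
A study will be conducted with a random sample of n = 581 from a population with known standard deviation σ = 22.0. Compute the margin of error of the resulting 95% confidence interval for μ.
Margin of error = 1.79

Margin of error = z* · σ/√n
= 1.960 · 22.0/√581
= 1.960 · 22.0/24.1039
= 1.79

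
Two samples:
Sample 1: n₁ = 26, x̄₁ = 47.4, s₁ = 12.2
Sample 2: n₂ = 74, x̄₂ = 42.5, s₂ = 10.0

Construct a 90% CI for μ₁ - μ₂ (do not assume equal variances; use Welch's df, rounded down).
(0.41, 9.39)

Difference: x̄₁ - x̄₂ = 4.90
SE = √(s₁²/n₁ + s₂²/n₂) = √(12.2²/26 + 10.0²/74) = 2.6601
df = 37.48 → 37 (Welch–Satterthwaite, rounded down)
t* = 1.687

CI: 4.90 ± 1.687 · 2.6601 = 4.90 ± 4.49 = (0.41, 9.39)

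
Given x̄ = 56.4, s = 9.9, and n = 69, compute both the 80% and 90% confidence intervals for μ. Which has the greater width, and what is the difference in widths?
90% CI is wider by 0.90

df = 68
80% CI: t* = 1.294, (54.86, 57.94), width = 2 · t* · s/√n = 3.08
90% CI: t* = 1.668, (54.41, 58.39), width = 2 · t* · s/√n = 3.98

The 90% CI is wider by 3.98 - 3.08 = 0.90.
Higher confidence requires a wider interval.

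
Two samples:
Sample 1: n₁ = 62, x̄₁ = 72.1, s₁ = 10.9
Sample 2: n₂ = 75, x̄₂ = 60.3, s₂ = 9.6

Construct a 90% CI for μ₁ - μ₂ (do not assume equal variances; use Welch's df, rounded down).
(8.86, 14.74)

Difference: x̄₁ - x̄₂ = 11.80
SE = √(s₁²/n₁ + s₂²/n₂) = √(10.9²/62 + 9.6²/75) = 1.7734
df = 122.72 → 122 (Welch–Satterthwaite, rounded down)
t* = 1.657

CI: 11.80 ± 1.657 · 1.7734 = 11.80 ± 2.94 = (8.86, 14.74)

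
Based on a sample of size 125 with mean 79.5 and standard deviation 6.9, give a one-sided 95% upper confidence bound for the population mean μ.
μ ≤ 80.52

Upper bound (one-sided):
t* = 1.657 (one-sided for 95%)
Upper bound = x̄ + t* · s/√n = 79.5 + 1.657 · 6.9/√125 = 80.52

We are 95% confident that μ ≤ 80.52.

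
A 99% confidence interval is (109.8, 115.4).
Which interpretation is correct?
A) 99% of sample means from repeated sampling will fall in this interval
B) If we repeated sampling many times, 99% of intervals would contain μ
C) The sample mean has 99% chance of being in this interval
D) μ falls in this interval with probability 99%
B

A) Wrong — coverage applies to intervals containing μ, not to future x̄ values.
B) Correct — this is the frequentist long-run coverage interpretation.
C) Wrong — x̄ is observed and sits in the interval by construction.
D) Wrong — μ is fixed; the randomness lives in the interval, not in μ.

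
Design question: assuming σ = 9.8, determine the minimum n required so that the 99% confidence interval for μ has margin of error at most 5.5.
n ≥ 22

For margin E ≤ 5.5:
n ≥ (z* · σ / E)²
n ≥ (2.576 · 9.8 / 5.5)²
n ≥ 21.07

Minimum n = 22 (rounding up)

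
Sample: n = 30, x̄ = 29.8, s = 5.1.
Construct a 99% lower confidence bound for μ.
μ ≥ 27.51

Lower bound (one-sided):
t* = 2.462 (one-sided for 99%)
Lower bound = x̄ - t* · s/√n = 29.8 - 2.462 · 5.1/√30 = 27.51

We are 99% confident that μ ≥ 27.51.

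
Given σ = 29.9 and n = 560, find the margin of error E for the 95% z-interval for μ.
Margin of error = 2.48

Margin of error = z* · σ/√n
= 1.960 · 29.9/√560
= 1.960 · 29.9/23.6643
= 2.48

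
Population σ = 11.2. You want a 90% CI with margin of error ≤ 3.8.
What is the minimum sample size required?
n ≥ 24

For margin E ≤ 3.8:
n ≥ (z* · σ / E)²
n ≥ (1.645 · 11.2 / 3.8)²
n ≥ 23.51

Minimum n = 24 (rounding up)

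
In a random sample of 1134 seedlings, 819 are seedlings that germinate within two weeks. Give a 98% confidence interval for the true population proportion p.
(0.691, 0.753)

Proportion CI:
p̂ = 819/1134 = 0.72222
SE = √(p̂(1-p̂)/n) = √(0.72222 · 0.27778 / 1134) = 0.01330

z* = 2.326
Margin = z* · SE = 2.326 · 0.01330 = 0.0309

CI: 0.72222 ± 0.0309 = (0.691, 0.753)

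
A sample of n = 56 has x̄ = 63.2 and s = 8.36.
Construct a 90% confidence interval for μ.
(61.33, 65.07)

t-interval (σ unknown):
df = n - 1 = 55
t* = 1.673 for 90% confidence

Margin of error = t* · s/√n = 1.673 · 8.36/√56 = 1.87

CI: (61.33, 65.07)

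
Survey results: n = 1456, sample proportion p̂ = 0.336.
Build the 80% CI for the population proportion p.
(0.320, 0.352)

Proportion CI:
SE = √(p̂(1-p̂)/n) = √(0.336 · 0.664 / 1456) = 0.01238

z* = 1.282
Margin = z* · SE = 1.282 · 0.01238 = 0.0159

CI: 0.336 ± 0.0159 = (0.320, 0.352)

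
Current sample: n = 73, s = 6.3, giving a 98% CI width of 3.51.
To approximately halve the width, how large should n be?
n ≈ 292

CI width ∝ 1/√n
To reduce width by factor 2, need √n to grow by 2 → need 2² = 4 times as many samples.

Current: n = 73, width = 3.51
New: n = 292, width ≈ 1.72

Width reduced by factor of 3.51/1.72 = 2.04.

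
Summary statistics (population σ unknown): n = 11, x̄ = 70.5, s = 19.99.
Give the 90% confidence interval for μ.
(59.58, 81.42)

t-interval (σ unknown):
df = n - 1 = 10
t* = 1.812 for 90% confidence

Margin of error = t* · s/√n = 1.812 · 19.99/√11 = 10.92

CI: (59.58, 81.42)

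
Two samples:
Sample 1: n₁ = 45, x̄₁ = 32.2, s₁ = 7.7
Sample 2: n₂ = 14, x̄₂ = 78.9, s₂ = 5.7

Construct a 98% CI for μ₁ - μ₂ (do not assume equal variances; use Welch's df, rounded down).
(-51.40, -42.00)

Difference: x̄₁ - x̄₂ = -46.70
SE = √(s₁²/n₁ + s₂²/n₂) = √(7.7²/45 + 5.7²/14) = 1.9074
df = 29.17 → 29 (Welch–Satterthwaite, rounded down)
t* = 2.462

CI: -46.70 ± 2.462 · 1.9074 = -46.70 ± 4.70 = (-51.40, -42.00)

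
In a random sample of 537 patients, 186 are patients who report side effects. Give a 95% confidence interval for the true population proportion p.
(0.306, 0.387)

Proportion CI:
p̂ = 186/537 = 0.34637
SE = √(p̂(1-p̂)/n) = √(0.34637 · 0.65363 / 537) = 0.02053

z* = 1.960
Margin = z* · SE = 1.960 · 0.02053 = 0.0402

CI: 0.34637 ± 0.0402 = (0.306, 0.387)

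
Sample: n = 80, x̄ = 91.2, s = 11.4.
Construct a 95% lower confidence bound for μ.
μ ≥ 89.08

Lower bound (one-sided):
t* = 1.664 (one-sided for 95%)
Lower bound = x̄ - t* · s/√n = 91.2 - 1.664 · 11.4/√80 = 89.08

We are 95% confident that μ ≥ 89.08.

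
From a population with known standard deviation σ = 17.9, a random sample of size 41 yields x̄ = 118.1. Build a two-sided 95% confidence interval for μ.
(112.62, 123.58)

z-interval (σ known):
z* = 1.960 for 95% confidence

Margin of error = z* · σ/√n = 1.960 · 17.9/√41 = 5.48

CI: (118.1 - 5.48, 118.1 + 5.48) = (112.62, 123.58)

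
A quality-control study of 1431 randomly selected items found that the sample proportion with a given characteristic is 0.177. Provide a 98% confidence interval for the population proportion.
(0.154, 0.200)

Proportion CI:
SE = √(p̂(1-p̂)/n) = √(0.177 · 0.823 / 1431) = 0.01009

z* = 2.326
Margin = z* · SE = 2.326 · 0.01009 = 0.0235

CI: 0.177 ± 0.0235 = (0.154, 0.200)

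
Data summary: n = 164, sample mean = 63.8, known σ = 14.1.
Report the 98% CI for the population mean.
(61.24, 66.36)

z-interval (σ known):
z* = 2.326 for 98% confidence

Margin of error = z* · σ/√n = 2.326 · 14.1/√164 = 2.56

CI: (63.8 - 2.56, 63.8 + 2.56) = (61.24, 66.36)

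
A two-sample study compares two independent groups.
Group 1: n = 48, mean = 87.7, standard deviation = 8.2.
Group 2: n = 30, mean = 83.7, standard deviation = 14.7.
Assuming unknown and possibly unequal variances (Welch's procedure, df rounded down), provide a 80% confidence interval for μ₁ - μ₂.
(0.18, 7.82)

Difference: x̄₁ - x̄₂ = 4.00
SE = √(s₁²/n₁ + s₂²/n₂) = √(8.2²/48 + 14.7²/30) = 2.9332
df = 40.43 → 40 (Welch–Satterthwaite, rounded down)
t* = 1.303

CI: 4.00 ± 1.303 · 2.9332 = 4.00 ± 3.82 = (0.18, 7.82)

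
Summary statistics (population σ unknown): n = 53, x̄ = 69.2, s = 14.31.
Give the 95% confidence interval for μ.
(65.25, 73.15)

t-interval (σ unknown):
df = n - 1 = 52
t* = 2.007 for 95% confidence

Margin of error = t* · s/√n = 2.007 · 14.31/√53 = 3.95

CI: (65.25, 73.15)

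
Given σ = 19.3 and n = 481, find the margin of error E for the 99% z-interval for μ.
Margin of error = 2.27

Margin of error = z* · σ/√n
= 2.576 · 19.3/√481
= 2.576 · 19.3/21.9317
= 2.27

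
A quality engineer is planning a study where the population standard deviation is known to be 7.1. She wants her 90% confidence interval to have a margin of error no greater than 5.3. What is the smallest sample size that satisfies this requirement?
n ≥ 5

For margin E ≤ 5.3:
n ≥ (z* · σ / E)²
n ≥ (1.645 · 7.1 / 5.3)²
n ≥ 4.86

Minimum n = 5 (rounding up)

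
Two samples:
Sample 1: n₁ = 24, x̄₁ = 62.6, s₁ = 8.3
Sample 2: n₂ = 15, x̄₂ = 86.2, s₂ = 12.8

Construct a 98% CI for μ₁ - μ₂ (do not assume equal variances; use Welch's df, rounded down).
(-32.95, -14.25)

Difference: x̄₁ - x̄₂ = -23.60
SE = √(s₁²/n₁ + s₂²/n₂) = √(8.3²/24 + 12.8²/15) = 3.7139
df = 21.42 → 21 (Welch–Satterthwaite, rounded down)
t* = 2.518

CI: -23.60 ± 2.518 · 3.7139 = -23.60 ± 9.35 = (-32.95, -14.25)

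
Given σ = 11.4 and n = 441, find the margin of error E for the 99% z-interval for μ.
Margin of error = 1.40

Margin of error = z* · σ/√n
= 2.576 · 11.4/√441
= 2.576 · 11.4/21.0000
= 1.40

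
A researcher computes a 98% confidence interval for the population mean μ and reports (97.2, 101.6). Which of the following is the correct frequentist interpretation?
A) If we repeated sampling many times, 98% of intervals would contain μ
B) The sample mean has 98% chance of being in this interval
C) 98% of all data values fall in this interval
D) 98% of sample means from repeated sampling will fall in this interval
A

A) Correct — this is the frequentist long-run coverage interpretation.
B) Wrong — x̄ is observed and sits in the interval by construction.
C) Wrong — a CI is about the parameter μ, not individual data values.
D) Wrong — coverage applies to intervals containing μ, not to future x̄ values.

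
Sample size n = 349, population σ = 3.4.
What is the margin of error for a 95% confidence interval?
Margin of error = 0.36

Margin of error = z* · σ/√n
= 1.960 · 3.4/√349
= 1.960 · 3.4/18.6815
= 0.36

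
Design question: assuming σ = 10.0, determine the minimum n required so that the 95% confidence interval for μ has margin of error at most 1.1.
n ≥ 318

For margin E ≤ 1.1:
n ≥ (z* · σ / E)²
n ≥ (1.960 · 10.0 / 1.1)²
n ≥ 317.49

Minimum n = 318 (rounding up)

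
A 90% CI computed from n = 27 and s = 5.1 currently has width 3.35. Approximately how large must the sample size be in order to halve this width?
n ≈ 108

CI width ∝ 1/√n
To reduce width by factor 2, need √n to grow by 2 → need 2² = 4 times as many samples.

Current: n = 27, width = 3.35
New: n = 108, width ≈ 1.63

Width reduced by factor of 3.35/1.63 = 2.06.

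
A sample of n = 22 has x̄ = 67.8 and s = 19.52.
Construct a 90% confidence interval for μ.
(60.64, 74.96)

t-interval (σ unknown):
df = n - 1 = 21
t* = 1.721 for 90% confidence

Margin of error = t* · s/√n = 1.721 · 19.52/√22 = 7.16

CI: (60.64, 74.96)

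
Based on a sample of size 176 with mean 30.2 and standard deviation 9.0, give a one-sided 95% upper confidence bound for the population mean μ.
μ ≤ 31.32

Upper bound (one-sided):
t* = 1.654 (one-sided for 95%)
Upper bound = x̄ + t* · s/√n = 30.2 + 1.654 · 9.0/√176 = 31.32

We are 95% confident that μ ≤ 31.32.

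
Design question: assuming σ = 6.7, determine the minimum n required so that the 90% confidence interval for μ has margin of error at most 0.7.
n ≥ 248

For margin E ≤ 0.7:
n ≥ (z* · σ / E)²
n ≥ (1.645 · 6.7 / 0.7)²
n ≥ 247.91

Minimum n = 248 (rounding up)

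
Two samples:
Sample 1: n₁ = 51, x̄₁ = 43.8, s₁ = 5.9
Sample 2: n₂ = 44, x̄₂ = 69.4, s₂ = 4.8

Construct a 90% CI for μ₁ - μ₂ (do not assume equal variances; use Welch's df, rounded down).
(-27.43, -23.77)

Difference: x̄₁ - x̄₂ = -25.60
SE = √(s₁²/n₁ + s₂²/n₂) = √(5.9²/51 + 4.8²/44) = 1.0983
df = 92.70 → 92 (Welch–Satterthwaite, rounded down)
t* = 1.662

CI: -25.60 ± 1.662 · 1.0983 = -25.60 ± 1.83 = (-27.43, -23.77)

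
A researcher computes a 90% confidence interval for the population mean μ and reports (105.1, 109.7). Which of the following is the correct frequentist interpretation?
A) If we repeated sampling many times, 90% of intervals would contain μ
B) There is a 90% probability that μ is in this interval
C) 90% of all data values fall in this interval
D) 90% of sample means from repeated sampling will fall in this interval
A

A) Correct — this is the frequentist long-run coverage interpretation.
B) Wrong — μ is fixed; the randomness lives in the interval, not in μ.
C) Wrong — a CI is about the parameter μ, not individual data values.
D) Wrong — coverage applies to intervals containing μ, not to future x̄ values.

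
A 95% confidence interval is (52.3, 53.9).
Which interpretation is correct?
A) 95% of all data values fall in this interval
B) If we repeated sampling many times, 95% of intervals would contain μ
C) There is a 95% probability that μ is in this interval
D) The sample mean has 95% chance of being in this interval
B

A) Wrong — a CI is about the parameter μ, not individual data values.
B) Correct — this is the frequentist long-run coverage interpretation.
C) Wrong — μ is fixed; the randomness lives in the interval, not in μ.
D) Wrong — x̄ is observed and sits in the interval by construction.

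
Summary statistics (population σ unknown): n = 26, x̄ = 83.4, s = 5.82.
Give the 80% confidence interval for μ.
(81.90, 84.90)

t-interval (σ unknown):
df = n - 1 = 25
t* = 1.316 for 80% confidence

Margin of error = t* · s/√n = 1.316 · 5.82/√26 = 1.50

CI: (81.90, 84.90)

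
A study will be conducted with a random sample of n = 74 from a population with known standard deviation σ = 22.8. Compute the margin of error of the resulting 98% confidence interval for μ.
Margin of error = 6.16

Margin of error = z* · σ/√n
= 2.326 · 22.8/√74
= 2.326 · 22.8/8.6023
= 6.16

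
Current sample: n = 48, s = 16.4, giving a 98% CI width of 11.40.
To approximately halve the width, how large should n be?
n ≈ 192

CI width ∝ 1/√n
To reduce width by factor 2, need √n to grow by 2 → need 2² = 4 times as many samples.

Current: n = 48, width = 11.40
New: n = 192, width ≈ 5.55

Width reduced by factor of 11.40/5.55 = 2.05.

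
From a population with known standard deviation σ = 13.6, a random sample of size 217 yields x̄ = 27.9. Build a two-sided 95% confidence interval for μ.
(26.09, 29.71)

z-interval (σ known):
z* = 1.960 for 95% confidence

Margin of error = z* · σ/√n = 1.960 · 13.6/√217 = 1.81

CI: (27.9 - 1.81, 27.9 + 1.81) = (26.09, 29.71)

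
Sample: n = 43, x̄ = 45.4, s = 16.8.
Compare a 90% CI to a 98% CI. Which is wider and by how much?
98% CI is wider by 3.77

df = 42
90% CI: t* = 1.682, (41.09, 49.71), width = 2 · t* · s/√n = 8.62
98% CI: t* = 2.418, (39.21, 51.59), width = 2 · t* · s/√n = 12.39

The 98% CI is wider by 12.39 - 8.62 = 3.77.
Higher confidence requires a wider interval.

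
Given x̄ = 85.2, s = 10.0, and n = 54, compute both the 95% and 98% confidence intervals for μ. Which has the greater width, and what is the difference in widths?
98% CI is wider by 1.07

df = 53
95% CI: t* = 2.006, (82.47, 87.93), width = 2 · t* · s/√n = 5.46
98% CI: t* = 2.399, (81.94, 88.46), width = 2 · t* · s/√n = 6.53

The 98% CI is wider by 6.53 - 5.46 = 1.07.
Higher confidence requires a wider interval.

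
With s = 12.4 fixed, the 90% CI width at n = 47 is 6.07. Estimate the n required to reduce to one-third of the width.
n ≈ 423

CI width ∝ 1/√n
To reduce width by factor 3, need √n to grow by 3 → need 3² = 9 times as many samples.

Current: n = 47, width = 6.07
New: n = 423, width ≈ 1.99

Width reduced by factor of 6.07/1.99 = 3.05.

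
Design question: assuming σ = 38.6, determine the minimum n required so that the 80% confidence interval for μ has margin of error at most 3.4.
n ≥ 212

For margin E ≤ 3.4:
n ≥ (z* · σ / E)²
n ≥ (1.282 · 38.6 / 3.4)²
n ≥ 211.83

Minimum n = 212 (rounding up)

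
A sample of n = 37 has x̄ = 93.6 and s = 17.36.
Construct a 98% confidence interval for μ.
(86.65, 100.55)

t-interval (σ unknown):
df = n - 1 = 36
t* = 2.434 for 98% confidence

Margin of error = t* · s/√n = 2.434 · 17.36/√37 = 6.95

CI: (86.65, 100.55)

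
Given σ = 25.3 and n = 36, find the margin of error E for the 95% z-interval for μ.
Margin of error = 8.26

Margin of error = z* · σ/√n
= 1.960 · 25.3/√36
= 1.960 · 25.3/6.0000
= 8.26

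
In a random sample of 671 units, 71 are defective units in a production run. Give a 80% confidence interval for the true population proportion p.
(0.091, 0.121)

Proportion CI:
p̂ = 71/671 = 0.10581
SE = √(p̂(1-p̂)/n) = √(0.10581 · 0.89419 / 671) = 0.01187

z* = 1.282
Margin = z* · SE = 1.282 · 0.01187 = 0.0152

CI: 0.10581 ± 0.0152 = (0.091, 0.121)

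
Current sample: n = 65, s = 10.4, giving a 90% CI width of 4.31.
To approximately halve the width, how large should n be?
n ≈ 260

CI width ∝ 1/√n
To reduce width by factor 2, need √n to grow by 2 → need 2² = 4 times as many samples.

Current: n = 65, width = 4.31
New: n = 260, width ≈ 2.13

Width reduced by factor of 4.31/2.13 = 2.02.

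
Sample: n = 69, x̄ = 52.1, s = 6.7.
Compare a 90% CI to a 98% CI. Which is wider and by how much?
98% CI is wider by 1.15

df = 68
90% CI: t* = 1.668, (50.75, 53.45), width = 2 · t* · s/√n = 2.69
98% CI: t* = 2.382, (50.18, 54.02), width = 2 · t* · s/√n = 3.84

The 98% CI is wider by 3.84 - 2.69 = 1.15.
Higher confidence requires a wider interval.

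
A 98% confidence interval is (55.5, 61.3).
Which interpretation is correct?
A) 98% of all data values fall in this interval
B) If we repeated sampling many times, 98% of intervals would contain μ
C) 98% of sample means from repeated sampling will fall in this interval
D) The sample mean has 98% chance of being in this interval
B

A) Wrong — a CI is about the parameter μ, not individual data values.
B) Correct — this is the frequentist long-run coverage interpretation.
C) Wrong — coverage applies to intervals containing μ, not to future x̄ values.
D) Wrong — x̄ is observed and sits in the interval by construction.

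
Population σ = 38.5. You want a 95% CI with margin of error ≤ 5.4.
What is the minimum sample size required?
n ≥ 196

For margin E ≤ 5.4:
n ≥ (z* · σ / E)²
n ≥ (1.960 · 38.5 / 5.4)²
n ≥ 195.27

Minimum n = 196 (rounding up)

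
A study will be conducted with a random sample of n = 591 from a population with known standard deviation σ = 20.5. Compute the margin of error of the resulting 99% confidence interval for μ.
Margin of error = 2.17

Margin of error = z* · σ/√n
= 2.576 · 20.5/√591
= 2.576 · 20.5/24.3105
= 2.17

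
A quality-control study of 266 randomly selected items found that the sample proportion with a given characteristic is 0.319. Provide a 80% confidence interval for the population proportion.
(0.282, 0.356)

Proportion CI:
SE = √(p̂(1-p̂)/n) = √(0.319 · 0.681 / 266) = 0.02858

z* = 1.282
Margin = z* · SE = 1.282 · 0.02858 = 0.0366

CI: 0.319 ± 0.0366 = (0.282, 0.356)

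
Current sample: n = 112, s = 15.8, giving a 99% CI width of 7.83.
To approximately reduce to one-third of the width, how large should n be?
n ≈ 1008

CI width ∝ 1/√n
To reduce width by factor 3, need √n to grow by 3 → need 3² = 9 times as many samples.

Current: n = 112, width = 7.83
New: n = 1008, width ≈ 2.57

Width reduced by factor of 7.83/2.57 = 3.05.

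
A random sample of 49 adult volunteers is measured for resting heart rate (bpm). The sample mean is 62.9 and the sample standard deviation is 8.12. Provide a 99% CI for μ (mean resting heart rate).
(59.79, 66.01)

t-interval (σ unknown):
df = n - 1 = 48
t* = 2.682 for 99% confidence

Margin of error = t* · s/√n = 2.682 · 8.12/√49 = 3.11

CI: (59.79, 66.01)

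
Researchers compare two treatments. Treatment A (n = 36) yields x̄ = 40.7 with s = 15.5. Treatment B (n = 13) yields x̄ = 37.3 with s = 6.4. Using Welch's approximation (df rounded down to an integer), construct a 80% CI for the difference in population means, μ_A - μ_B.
(-0.68, 7.48)

Difference: x̄₁ - x̄₂ = 3.40
SE = √(s₁²/n₁ + s₂²/n₂) = √(15.5²/36 + 6.4²/13) = 3.1344
df = 45.97 → 45 (Welch–Satterthwaite, rounded down)
t* = 1.301

CI: 3.40 ± 1.301 · 3.1344 = 3.40 ± 4.08 = (-0.68, 7.48)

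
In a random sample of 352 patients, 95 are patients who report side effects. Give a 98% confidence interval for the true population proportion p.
(0.215, 0.325)

Proportion CI:
p̂ = 95/352 = 0.26989
SE = √(p̂(1-p̂)/n) = √(0.26989 · 0.73011 / 352) = 0.02366

z* = 2.326
Margin = z* · SE = 2.326 · 0.02366 = 0.0550

CI: 0.26989 ± 0.0550 = (0.215, 0.325)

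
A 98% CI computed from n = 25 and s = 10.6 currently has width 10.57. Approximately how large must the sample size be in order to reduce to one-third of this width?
n ≈ 225

CI width ∝ 1/√n
To reduce width by factor 3, need √n to grow by 3 → need 3² = 9 times as many samples.

Current: n = 25, width = 10.57
New: n = 225, width ≈ 3.31

Width reduced by factor of 10.57/3.31 = 3.19.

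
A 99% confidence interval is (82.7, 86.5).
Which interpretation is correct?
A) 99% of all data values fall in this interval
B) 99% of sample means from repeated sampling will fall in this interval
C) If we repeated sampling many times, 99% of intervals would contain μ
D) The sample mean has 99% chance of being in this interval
C

A) Wrong — a CI is about the parameter μ, not individual data values.
B) Wrong — coverage applies to intervals containing μ, not to future x̄ values.
C) Correct — this is the frequentist long-run coverage interpretation.
D) Wrong — x̄ is observed and sits in the interval by construction.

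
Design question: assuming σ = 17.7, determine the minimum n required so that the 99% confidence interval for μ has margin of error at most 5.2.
n ≥ 77

For margin E ≤ 5.2:
n ≥ (z* · σ / E)²
n ≥ (2.576 · 17.7 / 5.2)²
n ≥ 76.88

Minimum n = 77 (rounding up)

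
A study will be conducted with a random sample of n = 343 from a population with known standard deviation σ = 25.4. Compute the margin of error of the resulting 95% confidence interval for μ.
Margin of error = 2.69

Margin of error = z* · σ/√n
= 1.960 · 25.4/√343
= 1.960 · 25.4/18.5203
= 2.69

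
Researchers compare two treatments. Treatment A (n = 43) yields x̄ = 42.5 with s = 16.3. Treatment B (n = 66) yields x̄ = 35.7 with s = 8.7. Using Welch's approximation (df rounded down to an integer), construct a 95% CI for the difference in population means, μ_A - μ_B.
(1.38, 12.22)

Difference: x̄₁ - x̄₂ = 6.80
SE = √(s₁²/n₁ + s₂²/n₂) = √(16.3²/43 + 8.7²/66) = 2.7066
df = 57.75 → 57 (Welch–Satterthwaite, rounded down)
t* = 2.002

CI: 6.80 ± 2.002 · 2.7066 = 6.80 ± 5.42 = (1.38, 12.22)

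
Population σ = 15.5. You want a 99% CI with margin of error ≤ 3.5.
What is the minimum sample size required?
n ≥ 131

For margin E ≤ 3.5:
n ≥ (z* · σ / E)²
n ≥ (2.576 · 15.5 / 3.5)²
n ≥ 130.14

Minimum n = 131 (rounding up)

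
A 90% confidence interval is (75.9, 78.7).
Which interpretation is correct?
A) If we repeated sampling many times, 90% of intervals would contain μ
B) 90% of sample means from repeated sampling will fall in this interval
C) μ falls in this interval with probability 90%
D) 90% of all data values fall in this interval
A

A) Correct — this is the frequentist long-run coverage interpretation.
B) Wrong — coverage applies to intervals containing μ, not to future x̄ values.
C) Wrong — μ is fixed; the randomness lives in the interval, not in μ.
D) Wrong — a CI is about the parameter μ, not individual data values.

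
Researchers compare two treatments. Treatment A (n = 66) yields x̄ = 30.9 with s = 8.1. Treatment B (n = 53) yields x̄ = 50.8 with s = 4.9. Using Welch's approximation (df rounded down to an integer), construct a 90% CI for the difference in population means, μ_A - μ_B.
(-21.90, -17.90)

Difference: x̄₁ - x̄₂ = -19.90
SE = √(s₁²/n₁ + s₂²/n₂) = √(8.1²/66 + 4.9²/53) = 1.2030
df = 109.35 → 109 (Welch–Satterthwaite, rounded down)
t* = 1.659

CI: -19.90 ± 1.659 · 1.2030 = -19.90 ± 2.00 = (-21.90, -17.90)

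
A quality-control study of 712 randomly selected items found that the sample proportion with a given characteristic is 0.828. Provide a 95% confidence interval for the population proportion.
(0.800, 0.856)

Proportion CI:
SE = √(p̂(1-p̂)/n) = √(0.828 · 0.172 / 712) = 0.01414

z* = 1.960
Margin = z* · SE = 1.960 · 0.01414 = 0.0277

CI: 0.828 ± 0.0277 = (0.800, 0.856)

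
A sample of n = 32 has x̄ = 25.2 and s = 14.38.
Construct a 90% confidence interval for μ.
(20.89, 29.51)

t-interval (σ unknown):
df = n - 1 = 31
t* = 1.696 for 90% confidence

Margin of error = t* · s/√n = 1.696 · 14.38/√32 = 4.31

CI: (20.89, 29.51)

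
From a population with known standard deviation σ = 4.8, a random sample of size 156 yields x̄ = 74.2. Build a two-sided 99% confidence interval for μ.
(73.21, 75.19)

z-interval (σ known):
z* = 2.576 for 99% confidence

Margin of error = z* · σ/√n = 2.576 · 4.8/√156 = 0.99

CI: (74.2 - 0.99, 74.2 + 0.99) = (73.21, 75.19)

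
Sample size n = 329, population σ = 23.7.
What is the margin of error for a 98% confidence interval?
Margin of error = 3.04

Margin of error = z* · σ/√n
= 2.326 · 23.7/√329
= 2.326 · 23.7/18.1384
= 3.04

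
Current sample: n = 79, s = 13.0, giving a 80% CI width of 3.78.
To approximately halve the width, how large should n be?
n ≈ 316

CI width ∝ 1/√n
To reduce width by factor 2, need √n to grow by 2 → need 2² = 4 times as many samples.

Current: n = 79, width = 3.78
New: n = 316, width ≈ 1.88

Width reduced by factor of 3.78/1.88 = 2.01.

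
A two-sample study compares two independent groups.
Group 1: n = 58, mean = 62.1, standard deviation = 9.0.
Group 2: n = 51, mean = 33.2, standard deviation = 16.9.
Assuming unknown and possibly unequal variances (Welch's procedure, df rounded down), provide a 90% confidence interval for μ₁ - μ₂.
(24.49, 33.31)

Difference: x̄₁ - x̄₂ = 28.90
SE = √(s₁²/n₁ + s₂²/n₂) = √(9.0²/58 + 16.9²/51) = 2.6451
df = 74.01 → 74 (Welch–Satterthwaite, rounded down)
t* = 1.666

CI: 28.90 ± 1.666 · 2.6451 = 28.90 ± 4.41 = (24.49, 33.31)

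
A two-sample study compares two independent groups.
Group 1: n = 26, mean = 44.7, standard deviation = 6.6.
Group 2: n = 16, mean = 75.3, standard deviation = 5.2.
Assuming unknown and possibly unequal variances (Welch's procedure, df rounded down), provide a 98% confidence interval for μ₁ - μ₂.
(-35.06, -26.14)

Difference: x̄₁ - x̄₂ = -30.60
SE = √(s₁²/n₁ + s₂²/n₂) = √(6.6²/26 + 5.2²/16) = 1.8345
df = 37.42 → 37 (Welch–Satterthwaite, rounded down)
t* = 2.431

CI: -30.60 ± 2.431 · 1.8345 = -30.60 ± 4.46 = (-35.06, -26.14)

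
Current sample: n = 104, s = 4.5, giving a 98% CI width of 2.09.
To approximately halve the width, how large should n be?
n ≈ 416

CI width ∝ 1/√n
To reduce width by factor 2, need √n to grow by 2 → need 2² = 4 times as many samples.

Current: n = 104, width = 2.09
New: n = 416, width ≈ 1.03

Width reduced by factor of 2.09/1.03 = 2.03.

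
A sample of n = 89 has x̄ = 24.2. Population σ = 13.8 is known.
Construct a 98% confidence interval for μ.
(20.80, 27.60)

z-interval (σ known):
z* = 2.326 for 98% confidence

Margin of error = z* · σ/√n = 2.326 · 13.8/√89 = 3.40

CI: (24.2 - 3.40, 24.2 + 3.40) = (20.80, 27.60)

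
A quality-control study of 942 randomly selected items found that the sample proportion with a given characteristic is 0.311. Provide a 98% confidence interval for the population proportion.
(0.276, 0.346)

Proportion CI:
SE = √(p̂(1-p̂)/n) = √(0.311 · 0.689 / 942) = 0.01508

z* = 2.326
Margin = z* · SE = 2.326 · 0.01508 = 0.0351

CI: 0.311 ± 0.0351 = (0.276, 0.346)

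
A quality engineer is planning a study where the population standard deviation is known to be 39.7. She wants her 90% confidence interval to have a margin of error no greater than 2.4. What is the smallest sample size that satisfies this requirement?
n ≥ 741

For margin E ≤ 2.4:
n ≥ (z* · σ / E)²
n ≥ (1.645 · 39.7 / 2.4)²
n ≥ 740.44

Minimum n = 741 (rounding up)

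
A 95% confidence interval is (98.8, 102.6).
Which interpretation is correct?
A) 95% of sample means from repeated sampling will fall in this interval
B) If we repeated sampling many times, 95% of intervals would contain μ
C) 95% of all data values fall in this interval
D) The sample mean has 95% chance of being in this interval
B

A) Wrong — coverage applies to intervals containing μ, not to future x̄ values.
B) Correct — this is the frequentist long-run coverage interpretation.
C) Wrong — a CI is about the parameter μ, not individual data values.
D) Wrong — x̄ is observed and sits in the interval by construction.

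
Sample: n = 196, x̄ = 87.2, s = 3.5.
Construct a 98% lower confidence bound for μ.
μ ≥ 86.68

Lower bound (one-sided):
t* = 2.068 (one-sided for 98%)
Lower bound = x̄ - t* · s/√n = 87.2 - 2.068 · 3.5/√196 = 86.68

We are 98% confident that μ ≥ 86.68.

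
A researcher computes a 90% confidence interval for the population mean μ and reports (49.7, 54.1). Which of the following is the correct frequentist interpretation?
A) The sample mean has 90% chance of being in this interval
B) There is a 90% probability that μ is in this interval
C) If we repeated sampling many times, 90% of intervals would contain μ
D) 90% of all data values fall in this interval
C

A) Wrong — x̄ is observed and sits in the interval by construction.
B) Wrong — μ is fixed; the randomness lives in the interval, not in μ.
C) Correct — this is the frequentist long-run coverage interpretation.
D) Wrong — a CI is about the parameter μ, not individual data values.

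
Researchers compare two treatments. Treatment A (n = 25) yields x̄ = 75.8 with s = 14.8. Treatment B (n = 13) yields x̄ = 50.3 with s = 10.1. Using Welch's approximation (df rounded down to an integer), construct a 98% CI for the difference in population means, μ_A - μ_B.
(15.54, 35.46)

Difference: x̄₁ - x̄₂ = 25.50
SE = √(s₁²/n₁ + s₂²/n₂) = √(14.8²/25 + 10.1²/13) = 4.0754
df = 33.12 → 33 (Welch–Satterthwaite, rounded down)
t* = 2.445

CI: 25.50 ± 2.445 · 4.0754 = 25.50 ± 9.96 = (15.54, 35.46)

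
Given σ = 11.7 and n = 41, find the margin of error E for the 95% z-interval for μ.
Margin of error = 3.58

Margin of error = z* · σ/√n
= 1.960 · 11.7/√41
= 1.960 · 11.7/6.4031
= 3.58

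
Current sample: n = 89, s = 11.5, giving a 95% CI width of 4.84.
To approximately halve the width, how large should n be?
n ≈ 356

CI width ∝ 1/√n
To reduce width by factor 2, need √n to grow by 2 → need 2² = 4 times as many samples.

Current: n = 89, width = 4.84
New: n = 356, width ≈ 2.40

Width reduced by factor of 4.84/2.40 = 2.02.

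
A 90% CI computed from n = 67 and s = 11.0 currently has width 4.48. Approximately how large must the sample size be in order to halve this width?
n ≈ 268

CI width ∝ 1/√n
To reduce width by factor 2, need √n to grow by 2 → need 2² = 4 times as many samples.

Current: n = 67, width = 4.48
New: n = 268, width ≈ 2.22

Width reduced by factor of 4.48/2.22 = 2.02.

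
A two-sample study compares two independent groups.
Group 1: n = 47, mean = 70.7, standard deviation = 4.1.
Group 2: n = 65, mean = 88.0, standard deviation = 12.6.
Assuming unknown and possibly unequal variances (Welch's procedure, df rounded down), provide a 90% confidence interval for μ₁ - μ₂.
(-20.08, -14.52)

Difference: x̄₁ - x̄₂ = -17.30
SE = √(s₁²/n₁ + s₂²/n₂) = √(4.1²/47 + 12.6²/65) = 1.6734
df = 81.68 → 81 (Welch–Satterthwaite, rounded down)
t* = 1.664

CI: -17.30 ± 1.664 · 1.6734 = -17.30 ± 2.78 = (-20.08, -14.52)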